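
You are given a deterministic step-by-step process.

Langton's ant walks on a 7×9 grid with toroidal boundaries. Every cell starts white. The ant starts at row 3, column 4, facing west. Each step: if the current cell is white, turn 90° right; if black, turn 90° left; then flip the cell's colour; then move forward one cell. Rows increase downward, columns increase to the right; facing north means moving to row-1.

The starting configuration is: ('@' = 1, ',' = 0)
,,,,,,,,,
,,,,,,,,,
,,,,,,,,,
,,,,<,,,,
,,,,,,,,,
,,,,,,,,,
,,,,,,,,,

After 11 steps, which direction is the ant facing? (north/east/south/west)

[0] ,,,,,,,,,
,,,,,,,,,
,,,,,,,,,
,,,,<,,,,
,,,,,,,,,
,,,,,,,,,
,,,,,,,,,
[1] ,,,,,,,,,
,,,,,,,,,
,,,,^,,,,
,,,,@,,,,
,,,,,,,,,
,,,,,,,,,
,,,,,,,,,
[2] ,,,,,,,,,
,,,,,,,,,
,,,,@>,,,
,,,,@,,,,
,,,,,,,,,
,,,,,,,,,
,,,,,,,,,
[3] ,,,,,,,,,
,,,,,,,,,
,,,,@@,,,
,,,,@v,,,
,,,,,,,,,
,,,,,,,,,
,,,,,,,,,
[4] ,,,,,,,,,
,,,,,,,,,
,,,,@@,,,
,,,,<@,,,
,,,,,,,,,
,,,,,,,,,
,,,,,,,,,
[5] ,,,,,,,,,
,,,,,,,,,
,,,,@@,,,
,,,,,@,,,
,,,,v,,,,
,,,,,,,,,
,,,,,,,,,
[6] ,,,,,,,,,
,,,,,,,,,
,,,,@@,,,
,,,,,@,,,
,,,<@,,,,
,,,,,,,,,
,,,,,,,,,
[7] ,,,,,,,,,
,,,,,,,,,
,,,,@@,,,
,,,^,@,,,
,,,@@,,,,
,,,,,,,,,
,,,,,,,,,
[8] ,,,,,,,,,
,,,,,,,,,
,,,,@@,,,
,,,@>@,,,
,,,@@,,,,
,,,,,,,,,
,,,,,,,,,
[9] ,,,,,,,,,
,,,,,,,,,
,,,,@@,,,
,,,@@@,,,
,,,@v,,,,
,,,,,,,,,
,,,,,,,,,
[10] ,,,,,,,,,
,,,,,,,,,
,,,,@@,,,
,,,@@@,,,
,,,@,>,,,
,,,,,,,,,
,,,,,,,,,
[11] ,,,,,,,,,
,,,,,,,,,
,,,,@@,,,
,,,@@@,,,
,,,@,@,,,
,,,,,v,,,
,,,,,,,,,

south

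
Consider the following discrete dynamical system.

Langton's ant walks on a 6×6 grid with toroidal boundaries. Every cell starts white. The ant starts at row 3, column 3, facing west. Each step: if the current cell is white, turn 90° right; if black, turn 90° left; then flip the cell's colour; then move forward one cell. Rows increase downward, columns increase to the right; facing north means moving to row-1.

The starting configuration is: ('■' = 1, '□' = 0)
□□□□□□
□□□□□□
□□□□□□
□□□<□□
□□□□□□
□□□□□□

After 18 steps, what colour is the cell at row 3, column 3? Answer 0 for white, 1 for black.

0

0) □□□□□□
□□□□□□
□□□□□□
□□□<□□
□□□□□□
□□□□□□
1) □□□□□□
□□□□□□
□□□^□□
□□□■□□
□□□□□□
□□□□□□
2) □□□□□□
□□□□□□
□□□■>□
□□□■□□
□□□□□□
□□□□□□
3) □□□□□□
□□□□□□
□□□■■□
□□□■v□
□□□□□□
□□□□□□
4) □□□□□□
□□□□□□
□□□■■□
□□□<■□
□□□□□□
□□□□□□
5) □□□□□□
□□□□□□
□□□■■□
□□□□■□
□□□v□□
□□□□□□
6) □□□□□□
□□□□□□
□□□■■□
□□□□■□
□□<■□□
□□□□□□
7) □□□□□□
□□□□□□
□□□■■□
□□^□■□
□□■■□□
□□□□□□
8) □□□□□□
□□□□□□
□□□■■□
□□■>■□
□□■■□□
□□□□□□
9) □□□□□□
□□□□□□
□□□■■□
□□■■■□
□□■v□□
□□□□□□
10) □□□□□□
□□□□□□
□□□■■□
□□■■■□
□□■□>□
□□□□□□
11) □□□□□□
□□□□□□
□□□■■□
□□■■■□
□□■□■□
□□□□v□
12) □□□□□□
□□□□□□
□□□■■□
□□■■■□
□□■□■□
□□□<■□
13) □□□□□□
□□□□□□
□□□■■□
□□■■■□
□□■^■□
□□□■■□
14) □□□□□□
□□□□□□
□□□■■□
□□■■■□
□□■■>□
□□□■■□
15) □□□□□□
□□□□□□
□□□■■□
□□■■^□
□□■■□□
□□□■■□
16) □□□□□□
□□□□□□
□□□■■□
□□■<□□
□□■■□□
□□□■■□
17) □□□□□□
□□□□□□
□□□■■□
□□■□□□
□□■v□□
□□□■■□
18) □□□□□□
□□□□□□
□□□■■□
□□■□□□
□□■□>□
□□□■■□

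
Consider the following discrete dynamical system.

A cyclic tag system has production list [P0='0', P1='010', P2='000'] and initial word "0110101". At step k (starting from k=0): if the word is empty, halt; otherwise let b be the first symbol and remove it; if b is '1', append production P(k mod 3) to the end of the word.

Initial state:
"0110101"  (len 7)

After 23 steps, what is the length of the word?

0

[0] "0110101"  (len 7)
[1] "110101"  (len 6)
[2] "10101010"  (len 8)
[3] "0101010000"  (len 10)
[4] "101010000"  (len 9)
[5] "01010000010"  (len 11)
[6] "1010000010"  (len 10)
[7] "0100000100"  (len 10)
[8] "100000100"  (len 9)
[9] "00000100000"  (len 11)
[10] "0000100000"  (len 10)
[11] "000100000"  (len 9)
[12] "00100000"  (len 8)
[13] "0100000"  (len 7)
[14] "100000"  (len 6)
[15] "00000000"  (len 8)
[16] "0000000"  (len 7)
[17] "000000"  (len 6)
[18] "00000"  (len 5)
[19] "0000"  (len 4)
[20] "000"  (len 3)
[21] "00"  (len 2)
[22] "0"  (len 1)
[23] (halted — word empty)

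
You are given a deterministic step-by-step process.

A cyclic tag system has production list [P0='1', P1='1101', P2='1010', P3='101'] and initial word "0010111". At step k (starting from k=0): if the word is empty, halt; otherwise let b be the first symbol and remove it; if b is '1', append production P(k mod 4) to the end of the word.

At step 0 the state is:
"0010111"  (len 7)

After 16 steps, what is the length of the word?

22

t=0: "0010111"  (len 7)
t=1: "010111"  (len 6)
t=2: "10111"  (len 5)
t=3: "01111010"  (len 8)
t=4: "1111010"  (len 7)
t=5: "1110101"  (len 7)
t=6: "1101011101"  (len 10)
t=7: "1010111011010"  (len 13)
t=8: "010111011010101"  (len 15)
t=9: "10111011010101"  (len 14)
t=10: "01110110101011101"  (len 17)
t=11: "1110110101011101"  (len 16)
t=12: "110110101011101101"  (len 18)
t=13: "101101010111011011"  (len 18)
t=14: "011010101110110111101"  (len 21)
t=15: "11010101110110111101"  (len 20)
t=16: "1010101110110111101101"  (len 22)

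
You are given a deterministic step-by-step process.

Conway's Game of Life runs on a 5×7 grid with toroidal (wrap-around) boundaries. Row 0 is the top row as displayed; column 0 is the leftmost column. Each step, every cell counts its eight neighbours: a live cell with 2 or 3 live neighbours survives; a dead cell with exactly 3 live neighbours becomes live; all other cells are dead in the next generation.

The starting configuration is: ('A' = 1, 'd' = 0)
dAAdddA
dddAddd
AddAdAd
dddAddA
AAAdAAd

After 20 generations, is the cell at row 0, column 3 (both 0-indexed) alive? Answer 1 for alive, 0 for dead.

0

gen 0: dAAdddA
dddAddd
AddAdAd
dddAddA
AAAdAAd
gen 1: ddddAAA
AAdAAdA
ddAAddA
dddAddd
ddddAAd
gen 2: ddddddd
dAddddd
dAdddAA
ddAAdAd
dddAddA
gen 3: ddddddd
Adddddd
AAddAAA
AdAAdAd
ddAAAdd
gen 4: dddAddd
AAdddAd
ddAAAAd
Adddddd
dAAdAdd
gen 5: AddAAdd
dAdddAA
AdAAAAd
dddddAd
dAAAddd
gen 6: AddAAAA
dAddddd
AAAAddd
dddddAA
dAAAddd
gen 7: AddAAAA
dddddAd
AAAdddA
ddddAdA
dAAAddd
gen 8: AAdAdAA
ddAAddd
AAddddA
dddddAA
dAAdddd
gen 9: AddAAdA
dddAAAd
AAAddAA
ddAddAA
dAAdAdd
gen 10: AAddddA
ddddddd
AAAdddd
ddddAdd
dAAdAdd
gen 11: AAAdddd
ddAdddA
dAddddd
Adddddd
dAAAdAd
gen 12: AdddddA
ddAdddd
AAddddd
Adddddd
dddAddA
gen 13: AdddddA
ddddddA
AAddddd
AAddddA
ddddddA
gen 14: AddddAA
dAddddA
dAddddd
dAddddA
dAdddAd
gen 15: dAdddAd
dAdddAA
dAAdddd
dAAdddd
dAdddAd
gen 16: dAAdAAd
dAdddAA
ddddddd
Adddddd
AAddddd
gen 17: ddAdAAd
AAAdAAA
AdddddA
AAddddd
AdAdddA
gen 18: ddAdAdd
ddAdAdd
ddAdddd
ddddddd
AdAAdAA
gen 19: ddAdAdA
dAAdddd
dddAddd
dAAAddA
dAAAAAA
gen 20: ddddAdA
dAAdddd
AddAddd
dAddddA
ddddddA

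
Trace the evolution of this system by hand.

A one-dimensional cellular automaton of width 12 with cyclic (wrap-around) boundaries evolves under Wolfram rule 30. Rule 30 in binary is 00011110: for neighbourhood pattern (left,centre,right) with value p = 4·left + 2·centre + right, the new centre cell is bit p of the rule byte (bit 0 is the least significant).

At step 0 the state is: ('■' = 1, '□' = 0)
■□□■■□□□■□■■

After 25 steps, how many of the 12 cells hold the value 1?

gen 0: ■□□■■□□□■□■■
gen 1: □■■■□■□■■□■□
gen 2: ■■□□□■□■□□■■
gen 3: □□■□■■□■■■■□
gen 4: □■■□■□□■□□□■
gen 5: □■□□■■■■■□■■
gen 6: □■■■■□□□□□■□
gen 7: ■■□□□■□□□■■■
gen 8: □□■□■■■□■■□□
gen 9: □■■□■□□□■□■□
gen 10: ■■□□■■□■■□■■
gen 11: □□■■■□□■□□■□
gen 12: □■■□□■■■■■■■
gen 13: □■□■■■□□□□□□
gen 14: ■■□■□□■□□□□□
gen 15: ■□□■■■■■□□□■
gen 16: □■■■□□□□■□■■
gen 17: □■□□■□□■■□■□
gen 18: ■■■■■■■■□□■■
gen 19: □□□□□□□□■■■□
gen 20: □□□□□□□■■□□■
gen 21: ■□□□□□■■□■■■
gen 22: □■□□□■■□□■□□
gen 23: ■■■□■■□■■■■□
gen 24: ■□□□■□□■□□□□
gen 25: ■■□■■■■■■□□■

9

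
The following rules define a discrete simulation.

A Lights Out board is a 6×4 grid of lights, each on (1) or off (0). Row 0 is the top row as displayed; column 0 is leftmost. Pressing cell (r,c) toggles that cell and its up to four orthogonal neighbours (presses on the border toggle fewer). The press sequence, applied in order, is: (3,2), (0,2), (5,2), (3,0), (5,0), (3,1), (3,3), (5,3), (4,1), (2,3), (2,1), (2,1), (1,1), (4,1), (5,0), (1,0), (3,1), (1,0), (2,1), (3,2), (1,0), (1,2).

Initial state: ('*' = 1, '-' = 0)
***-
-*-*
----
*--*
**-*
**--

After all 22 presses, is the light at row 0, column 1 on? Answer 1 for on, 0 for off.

1

gen 0: ***-
-*-*
----
*--*
**-*
**--
gen 1: ***-
-*-*
--*-
***-
****
**--
gen 2: *--*
-***
--*-
***-
****
**--
gen 3: *--*
-***
--*-
***-
**-*
*-**
gen 4: *--*
-***
*-*-
--*-
-*-*
*-**
gen 5: *--*
-***
*-*-
--*-
**-*
-***
gen 6: *--*
-***
***-
**--
*--*
-***
gen 7: *--*
-***
****
****
*---
-***
gen 8: *--*
-***
****
****
*--*
-*--
gen 9: *--*
-***
****
*-**
-***
----
gen 10: *--*
-**-
**--
*-*-
-***
----
gen 11: *--*
--*-
--*-
***-
-***
----
gen 12: *--*
-**-
**--
*-*-
-***
----
gen 13: **-*
*---
*---
*-*-
-***
----
gen 14: **-*
*---
*---
***-
*--*
-*--
gen 15: **-*
*---
*---
***-
---*
*---
gen 16: -*-*
-*--
----
***-
---*
*---
gen 17: -*-*
-*--
-*--
----
-*-*
*---
gen 18: **-*
*---
**--
----
-*-*
*---
gen 19: **-*
**--
--*-
-*--
-*-*
*---
gen 20: **-*
**--
----
--**
-***
*---
gen 21: -*-*
----
*---
--**
-***
*---
gen 22: -***
-***
*-*-
--**
-***
*---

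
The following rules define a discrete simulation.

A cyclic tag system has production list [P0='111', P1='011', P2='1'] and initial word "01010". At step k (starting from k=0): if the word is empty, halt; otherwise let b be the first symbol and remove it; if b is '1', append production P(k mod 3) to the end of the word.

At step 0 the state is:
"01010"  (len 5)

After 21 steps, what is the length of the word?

24

[0] "01010"  (len 5)
[1] "1010"  (len 4)
[2] "010011"  (len 6)
[3] "10011"  (len 5)
[4] "0011111"  (len 7)
[5] "011111"  (len 6)
[6] "11111"  (len 5)
[7] "1111111"  (len 7)
[8] "111111011"  (len 9)
[9] "111110111"  (len 9)
[10] "11110111111"  (len 11)
[11] "1110111111011"  (len 13)
[12] "1101111110111"  (len 13)
[13] "101111110111111"  (len 15)
[14] "01111110111111011"  (len 17)
[15] "1111110111111011"  (len 16)
[16] "111110111111011111"  (len 18)
[17] "11110111111011111011"  (len 20)
[18] "11101111110111110111"  (len 20)
[19] "1101111110111110111111"  (len 22)
[20] "101111110111110111111011"  (len 24)
[21] "011111101111101111110111"  (len 24)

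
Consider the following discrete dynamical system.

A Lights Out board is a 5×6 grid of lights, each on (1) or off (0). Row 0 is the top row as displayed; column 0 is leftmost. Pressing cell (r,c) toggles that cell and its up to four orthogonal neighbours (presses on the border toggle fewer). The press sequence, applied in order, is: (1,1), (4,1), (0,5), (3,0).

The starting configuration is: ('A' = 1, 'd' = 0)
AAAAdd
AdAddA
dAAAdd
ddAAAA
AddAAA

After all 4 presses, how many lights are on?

k=0  AAAAdd
AdAddA
dAAAdd
ddAAAA
AddAAA
k=1  AdAAdd
dAdddA
ddAAdd
ddAAAA
AddAAA
k=2  AdAAdd
dAdddA
ddAAdd
dAAAAA
dAAAAA
k=3  AdAAAA
dAdddd
ddAAdd
dAAAAA
dAAAAA
k=4  AdAAAA
dAdddd
AdAAdd
AdAAAA
AAAAAA

20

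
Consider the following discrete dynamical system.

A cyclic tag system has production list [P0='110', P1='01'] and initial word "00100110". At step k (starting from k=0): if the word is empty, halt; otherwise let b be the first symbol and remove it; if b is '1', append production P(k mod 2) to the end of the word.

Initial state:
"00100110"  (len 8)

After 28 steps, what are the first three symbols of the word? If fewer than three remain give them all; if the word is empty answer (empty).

k=0  "00100110"  (len 8)
k=1  "0100110"  (len 7)
k=2  "100110"  (len 6)
k=3  "00110110"  (len 8)
k=4  "0110110"  (len 7)
k=5  "110110"  (len 6)
k=6  "1011001"  (len 7)
k=7  "011001110"  (len 9)
k=8  "11001110"  (len 8)
k=9  "1001110110"  (len 10)
k=10  "00111011001"  (len 11)
k=11  "0111011001"  (len 10)
k=12  "111011001"  (len 9)
k=13  "11011001110"  (len 11)
k=14  "101100111001"  (len 12)
k=15  "01100111001110"  (len 14)
k=16  "1100111001110"  (len 13)
k=17  "100111001110110"  (len 15)
k=18  "0011100111011001"  (len 16)
k=19  "011100111011001"  (len 15)
k=20  "11100111011001"  (len 14)
k=21  "1100111011001110"  (len 16)
k=22  "10011101100111001"  (len 17)
k=23  "0011101100111001110"  (len 19)
k=24  "011101100111001110"  (len 18)
k=25  "11101100111001110"  (len 17)
k=26  "110110011100111001"  (len 18)
k=27  "10110011100111001110"  (len 20)
k=28  "011001110011100111001"  (len 21)

011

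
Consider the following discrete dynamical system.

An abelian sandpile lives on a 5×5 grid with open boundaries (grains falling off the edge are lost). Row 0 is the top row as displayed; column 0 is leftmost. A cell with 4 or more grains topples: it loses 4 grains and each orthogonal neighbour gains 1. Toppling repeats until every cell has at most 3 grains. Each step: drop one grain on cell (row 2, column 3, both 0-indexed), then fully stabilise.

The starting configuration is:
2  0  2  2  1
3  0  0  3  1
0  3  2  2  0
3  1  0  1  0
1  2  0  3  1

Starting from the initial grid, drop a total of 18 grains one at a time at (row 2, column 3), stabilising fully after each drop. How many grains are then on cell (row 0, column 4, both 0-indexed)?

gen 0: 2  0  2  2  1
3  0  0  3  1
0  3  2  2  0
3  1  0  1  0
1  2  0  3  1
gen 1: 2  0  2  2  1
3  0  0  3  1
0  3  2  3  0
3  1  0  1  0
1  2  0  3  1
gen 2: 2  0  2  3  1
3  0  1  0  2
0  3  3  1  1
3  1  0  2  0
1  2  0  3  1
gen 3: 2  0  2  3  1
3  0  1  0  2
0  3  3  2  1
3  1  0  2  0
1  2  0  3  1
gen 4: 2  0  2  3  1
3  0  1  0  2
0  3  3  3  1
3  1  0  2  0
1  2  0  3  1
gen 5: 2  0  2  3  1
3  1  2  1  2
1  0  1  1  2
3  2  1  3  0
1  2  0  3  1
gen 6: 2  0  2  3  1
3  1  2  1  2
1  0  1  2  2
3  2  1  3  0
1  2  0  3  1
gen 7: 2  0  2  3  1
3  1  2  1  2
1  0  1  3  2
3  2  1  3  0
1  2  0  3  1
gen 8: 2  0  2  3  1
3  1  2  2  2
1  0  2  1  3
3  2  2  1  1
1  2  1  0  2
gen 9: 2  0  2  3  1
3  1  2  2  2
1  0  2  2  3
3  2  2  1  1
1  2  1  0  2
gen 10: 2  0  2  3  1
3  1  2  2  2
1  0  2  3  3
3  2  2  1  1
1  2  1  0  2
gen 11: 2  0  2  3  1
3  1  2  3  3
1  0  3  1  0
3  2  2  2  2
1  2  1  0  2
gen 12: 2  0  2  3  1
3  1  2  3  3
1  0  3  2  0
3  2  2  2  2
1  2  1  0  2
gen 13: 2  0  2  3  1
3  1  2  3  3
1  0  3  3  0
3  2  2  2  2
1  2  1  0  2
gen 14: 2  1  0  1  3
3  2  1  3  0
1  1  1  2  2
3  2  3  3  2
1  2  1  0  2
gen 15: 2  1  0  1  3
3  2  1  3  0
1  1  1  3  2
3  2  3  3  2
1  2  1  0  2
gen 16: 2  1  0  2  3
3  2  2  0  1
1  1  3  2  3
3  3  0  1  3
1  2  2  1  2
gen 17: 2  1  0  2  3
3  2  2  0  1
1  1  3  3  3
3  3  0  1  3
1  2  2  1  2
gen 18: 2  1  0  2  3
3  2  3  1  2
1  2  0  2  1
3  3  1  3  0
1  2  2  1  3

3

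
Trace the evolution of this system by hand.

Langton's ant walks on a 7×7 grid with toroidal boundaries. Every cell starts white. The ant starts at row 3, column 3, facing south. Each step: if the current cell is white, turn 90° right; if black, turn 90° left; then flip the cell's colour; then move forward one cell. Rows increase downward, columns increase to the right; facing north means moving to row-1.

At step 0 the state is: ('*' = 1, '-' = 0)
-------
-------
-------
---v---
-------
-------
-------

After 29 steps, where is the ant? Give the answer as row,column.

gen 0: -------
-------
-------
---v---
-------
-------
-------
gen 1: -------
-------
-------
--<*---
-------
-------
-------
gen 2: -------
-------
--^----
--**---
-------
-------
-------
gen 3: -------
-------
--*>---
--**---
-------
-------
-------
gen 4: -------
-------
--**---
--*v---
-------
-------
-------
gen 5: -------
-------
--**---
--*->--
-------
-------
-------
gen 6: -------
-------
--**---
--*-*--
----v--
-------
-------
gen 7: -------
-------
--**---
--*-*--
---<*--
-------
-------
gen 8: -------
-------
--**---
--*^*--
---**--
-------
-------
gen 9: -------
-------
--**---
--**>--
---**--
-------
-------
gen 10: -------
-------
--**^--
--**---
---**--
-------
-------
gen 11: -------
-------
--***>-
--**---
---**--
-------
-------
gen 12: -------
-------
--****-
--**-v-
---**--
-------
-------
gen 13: -------
-------
--****-
--**<*-
---**--
-------
-------
gen 14: -------
-------
--**^*-
--****-
---**--
-------
-------
gen 15: -------
-------
--*<-*-
--****-
---**--
-------
-------
gen 16: -------
-------
--*--*-
--*v**-
---**--
-------
-------
gen 17: -------
-------
--*--*-
--*->*-
---**--
-------
-------
gen 18: -------
-------
--*-^*-
--*--*-
---**--
-------
-------
gen 19: -------
-------
--*-*>-
--*--*-
---**--
-------
-------
gen 20: -------
-----^-
--*-*--
--*--*-
---**--
-------
-------
gen 21: -------
-----*>
--*-*--
--*--*-
---**--
-------
-------
gen 22: -------
-----**
--*-*-v
--*--*-
---**--
-------
-------
gen 23: -------
-----**
--*-*<*
--*--*-
---**--
-------
-------
gen 24: -------
-----^*
--*-***
--*--*-
---**--
-------
-------
gen 25: -------
----<-*
--*-***
--*--*-
---**--
-------
-------
gen 26: ----^--
----*-*
--*-***
--*--*-
---**--
-------
-------
gen 27: ----*>-
----*-*
--*-***
--*--*-
---**--
-------
-------
gen 28: ----**-
----*v*
--*-***
--*--*-
---**--
-------
-------
gen 29: ----**-
----<**
--*-***
--*--*-
---**--
-------
-------

1,4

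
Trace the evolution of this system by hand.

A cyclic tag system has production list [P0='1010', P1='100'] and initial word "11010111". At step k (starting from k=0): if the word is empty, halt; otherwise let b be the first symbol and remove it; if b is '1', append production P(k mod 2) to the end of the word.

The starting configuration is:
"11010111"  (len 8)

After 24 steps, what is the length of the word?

[0] "11010111"  (len 8)
[1] "10101111010"  (len 11)
[2] "0101111010100"  (len 13)
[3] "101111010100"  (len 12)
[4] "01111010100100"  (len 14)
[5] "1111010100100"  (len 13)
[6] "111010100100100"  (len 15)
[7] "110101001001001010"  (len 18)
[8] "10101001001001010100"  (len 20)
[9] "01010010010010101001010"  (len 23)
[10] "1010010010010101001010"  (len 22)
[11] "0100100100101010010101010"  (len 25)
[12] "100100100101010010101010"  (len 24)
[13] "001001001010100101010101010"  (len 27)
[14] "01001001010100101010101010"  (len 26)
[15] "1001001010100101010101010"  (len 25)
[16] "001001010100101010101010100"  (len 27)
[17] "01001010100101010101010100"  (len 26)
[18] "1001010100101010101010100"  (len 25)
[19] "0010101001010101010101001010"  (len 28)
[20] "010101001010101010101001010"  (len 27)
[21] "10101001010101010101001010"  (len 26)
[22] "0101001010101010101001010100"  (len 28)
[23] "101001010101010101001010100"  (len 27)
[24] "01001010101010101001010100100"  (len 29)

29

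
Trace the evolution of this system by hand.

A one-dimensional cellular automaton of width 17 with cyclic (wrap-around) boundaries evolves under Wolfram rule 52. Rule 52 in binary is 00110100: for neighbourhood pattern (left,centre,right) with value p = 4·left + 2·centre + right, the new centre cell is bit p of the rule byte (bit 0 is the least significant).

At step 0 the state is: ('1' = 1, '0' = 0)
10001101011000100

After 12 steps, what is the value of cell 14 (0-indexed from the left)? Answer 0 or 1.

0

step 0: 10001101011000100
step 1: 11000011100100110
step 2: 00100000010110001
step 3: 10110000011001001
step 4: 01001000000101100
step 5: 01101100000110010
step 6: 00010010000001011
step 7: 10011011000001100
step 8: 11000100100000010
step 9: 00100110110000011
step 10: 10110001001000000
step 11: 11001001101100000
step 12: 00101100010010000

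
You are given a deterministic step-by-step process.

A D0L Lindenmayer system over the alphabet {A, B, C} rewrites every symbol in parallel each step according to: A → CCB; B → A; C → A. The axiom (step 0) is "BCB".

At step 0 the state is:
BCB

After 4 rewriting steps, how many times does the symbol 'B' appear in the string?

step 0: BCB
step 1: AAA
step 2: CCBCCBCCB
step 3: AAAAAAAAA
step 4: CCBCCBCCBCCBCCBCCBCCBCCBCCB

9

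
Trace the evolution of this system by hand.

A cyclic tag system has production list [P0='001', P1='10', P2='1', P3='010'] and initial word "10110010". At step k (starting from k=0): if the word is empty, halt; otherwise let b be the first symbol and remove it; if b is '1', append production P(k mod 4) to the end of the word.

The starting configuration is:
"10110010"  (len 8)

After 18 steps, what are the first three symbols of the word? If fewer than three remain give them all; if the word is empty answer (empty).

101

0) "10110010"  (len 8)
1) "0110010001"  (len 10)
2) "110010001"  (len 9)
3) "100100011"  (len 9)
4) "00100011010"  (len 11)
5) "0100011010"  (len 10)
6) "100011010"  (len 9)
7) "000110101"  (len 9)
8) "00110101"  (len 8)
9) "0110101"  (len 7)
10) "110101"  (len 6)
11) "101011"  (len 6)
12) "01011010"  (len 8)
13) "1011010"  (len 7)
14) "01101010"  (len 8)
15) "1101010"  (len 7)
16) "101010010"  (len 9)
17) "01010010001"  (len 11)
18) "1010010001"  (len 10)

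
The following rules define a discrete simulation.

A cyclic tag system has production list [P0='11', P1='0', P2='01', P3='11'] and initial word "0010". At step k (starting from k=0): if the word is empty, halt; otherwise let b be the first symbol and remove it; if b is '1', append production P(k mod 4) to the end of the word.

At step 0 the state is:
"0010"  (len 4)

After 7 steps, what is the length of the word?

t=0: "0010"  (len 4)
t=1: "010"  (len 3)
t=2: "10"  (len 2)
t=3: "001"  (len 3)
t=4: "01"  (len 2)
t=5: "1"  (len 1)
t=6: "0"  (len 1)
t=7: (halted — word empty)

0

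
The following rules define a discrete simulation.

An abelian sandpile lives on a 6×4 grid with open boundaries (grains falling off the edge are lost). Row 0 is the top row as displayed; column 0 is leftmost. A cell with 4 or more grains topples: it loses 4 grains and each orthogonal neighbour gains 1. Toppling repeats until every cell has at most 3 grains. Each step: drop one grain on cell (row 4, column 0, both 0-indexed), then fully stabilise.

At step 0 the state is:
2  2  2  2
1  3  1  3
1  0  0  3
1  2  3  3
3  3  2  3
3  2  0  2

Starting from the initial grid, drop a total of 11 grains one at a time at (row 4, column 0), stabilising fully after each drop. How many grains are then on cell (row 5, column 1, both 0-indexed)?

2

k=0  2  2  2  2
1  3  1  3
1  0  0  3
1  2  3  3
3  3  2  3
3  2  0  2
k=1  2  2  2  2
1  3  1  3
1  0  0  3
2  3  3  3
2  1  3  3
1  0  1  2
k=2  2  2  2  2
1  3  1  3
1  0  0  3
2  3  3  3
3  1  3  3
1  0  1  2
k=3  2  2  2  2
1  3  1  3
1  0  0  3
3  3  3  3
0  2  3  3
2  0  1  2
k=4  2  2  2  2
1  3  1  3
1  0  0  3
3  3  3  3
1  2  3  3
2  0  1  2
k=5  2  2  2  2
1  3  1  3
1  0  0  3
3  3  3  3
2  2  3  3
2  0  1  2
k=6  2  2  2  2
1  3  1  3
1  0  0  3
3  3  3  3
3  2  3  3
2  0  1  2
k=7  2  2  2  3
1  3  2  0
2  1  2  1
1  2  2  2
2  1  2  1
3  1  2  3
k=8  2  2  2  3
1  3  2  0
2  1  2  1
1  2  2  2
3  1  2  1
3  1  2  3
k=9  2  2  2  3
1  3  2  0
2  1  2  1
2  2  2  2
1  2  2  1
0  2  2  3
k=10  2  2  2  3
1  3  2  0
2  1  2  1
2  2  2  2
2  2  2  1
0  2  2  3
k=11  2  2  2  3
1  3  2  0
2  1  2  1
2  2  2  2
3  2  2  1
0  2  2  3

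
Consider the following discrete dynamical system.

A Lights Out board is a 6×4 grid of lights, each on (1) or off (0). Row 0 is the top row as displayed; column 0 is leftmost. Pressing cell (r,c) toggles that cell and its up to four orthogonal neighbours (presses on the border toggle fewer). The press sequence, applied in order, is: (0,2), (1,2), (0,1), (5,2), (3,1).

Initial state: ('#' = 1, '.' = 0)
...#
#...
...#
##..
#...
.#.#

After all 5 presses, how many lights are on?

k=0  ...#
#...
...#
##..
#...
.#.#
k=1  .##.
#.#.
...#
##..
#...
.#.#
k=2  .#..
##.#
..##
##..
#...
.#.#
k=3  #.#.
#..#
..##
##..
#...
.#.#
k=4  #.#.
#..#
..##
##..
#.#.
..#.
k=5  #.#.
#..#
.###
..#.
###.
..#.

12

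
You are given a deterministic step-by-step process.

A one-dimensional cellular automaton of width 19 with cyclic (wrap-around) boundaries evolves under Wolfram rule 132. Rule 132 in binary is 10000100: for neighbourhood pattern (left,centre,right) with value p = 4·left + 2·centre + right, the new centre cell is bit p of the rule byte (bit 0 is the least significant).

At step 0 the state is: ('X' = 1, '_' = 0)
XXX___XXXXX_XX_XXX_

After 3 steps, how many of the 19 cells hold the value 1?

gen 0: XXX___XXXXX_XX_XXX_
gen 1: _X_____XXX______X__
gen 2: _X______X_______X__
gen 3: _X______X_______X__

3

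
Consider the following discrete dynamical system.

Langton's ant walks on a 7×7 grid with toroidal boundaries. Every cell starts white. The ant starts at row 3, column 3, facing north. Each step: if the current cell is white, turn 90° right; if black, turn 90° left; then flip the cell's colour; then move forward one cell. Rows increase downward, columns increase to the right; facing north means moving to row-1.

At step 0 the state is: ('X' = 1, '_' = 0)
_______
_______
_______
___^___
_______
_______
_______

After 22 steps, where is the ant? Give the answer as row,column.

step 0: _______
_______
_______
___^___
_______
_______
_______
step 1: _______
_______
_______
___X>__
_______
_______
_______
step 2: _______
_______
_______
___XX__
____v__
_______
_______
step 3: _______
_______
_______
___XX__
___<X__
_______
_______
step 4: _______
_______
_______
___^X__
___XX__
_______
_______
step 5: _______
_______
_______
__<_X__
___XX__
_______
_______
step 6: _______
_______
__^____
__X_X__
___XX__
_______
_______
step 7: _______
_______
__X>___
__X_X__
___XX__
_______
_______
step 8: _______
_______
__XX___
__XvX__
___XX__
_______
_______
step 9: _______
_______
__XX___
__<XX__
___XX__
_______
_______
step 10: _______
_______
__XX___
___XX__
__vXX__
_______
_______
step 11: _______
_______
__XX___
___XX__
_<XXX__
_______
_______
step 12: _______
_______
__XX___
_^_XX__
_XXXX__
_______
_______
step 13: _______
_______
__XX___
_X>XX__
_XXXX__
_______
_______
step 14: _______
_______
__XX___
_XXXX__
_XvXX__
_______
_______
step 15: _______
_______
__XX___
_XXXX__
_X_>X__
_______
_______
step 16: _______
_______
__XX___
_XX^X__
_X__X__
_______
_______
step 17: _______
_______
__XX___
_X<_X__
_X__X__
_______
_______
step 18: _______
_______
__XX___
_X__X__
_Xv_X__
_______
_______
step 19: _______
_______
__XX___
_X__X__
_<X_X__
_______
_______
step 20: _______
_______
__XX___
_X__X__
__X_X__
_v_____
_______
step 21: _______
_______
__XX___
_X__X__
__X_X__
<X_____
_______
step 22: _______
_______
__XX___
_X__X__
^_X_X__
XX_____
_______

4,0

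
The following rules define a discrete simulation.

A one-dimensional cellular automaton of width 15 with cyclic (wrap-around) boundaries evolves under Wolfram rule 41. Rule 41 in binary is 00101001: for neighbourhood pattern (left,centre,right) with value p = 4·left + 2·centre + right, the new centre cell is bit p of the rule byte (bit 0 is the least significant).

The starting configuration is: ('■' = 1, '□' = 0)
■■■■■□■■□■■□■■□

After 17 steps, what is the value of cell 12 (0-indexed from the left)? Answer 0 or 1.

k=0  ■■■■■□■■□■■□■■□
k=1  ■□□□□■■□■■□■■□■
k=2  □□■■□■□■■□■■□■■
k=3  □□■□■□■■□■■□■■□
k=4  ■□□■□■■□■■□■■□□
k=5  □□□□■■□■■□■■□□□
k=6  ■■■□■□■■□■■□□■■
k=7  □□□■□■■□■■□□□■□
k=8  ■■□□■■□■■□□■□□□
k=9  ■□□□■□■■□□□□□■□
k=10  □□■□□■■□□■■■□□■
k=11  □□□□□■□□□■□□□□□
k=12  ■■■■□□□■□□□■■■■
k=13  □□□□□■□□□■□■□□□
k=14  ■■■■□□□■□□■□□■■
k=15  □□□□□■□□□□□□□■□
k=16  ■■■■□□□■■■■■□□□
k=17  ■□□□□■□■□□□□□■□

0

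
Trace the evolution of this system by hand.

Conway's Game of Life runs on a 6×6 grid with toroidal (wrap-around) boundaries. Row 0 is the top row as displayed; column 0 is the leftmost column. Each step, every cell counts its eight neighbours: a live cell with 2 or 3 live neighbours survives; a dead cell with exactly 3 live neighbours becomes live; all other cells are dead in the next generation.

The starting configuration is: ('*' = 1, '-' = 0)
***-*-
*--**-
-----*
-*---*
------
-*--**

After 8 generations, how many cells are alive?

0) ***-*-
*--**-
-----*
-*---*
------
-*--**
1) --*---
*-***-
-----*
*-----
----**
-*****
2) *-----
-*****
**-***
*---*-
-**---
***--*
3) ------
------
------
----*-
--**--
--*--*
4) ------
------
------
---*--
--***-
--**--
5) ------
------
------
--***-
----*-
--*-*-
6) ------
------
---*--
---**-
--*-**
---*--
7) ------
------
---**-
--*--*
--*--*
---**-
8) ------
------
---**-
--*--*
--*--*
---**-

8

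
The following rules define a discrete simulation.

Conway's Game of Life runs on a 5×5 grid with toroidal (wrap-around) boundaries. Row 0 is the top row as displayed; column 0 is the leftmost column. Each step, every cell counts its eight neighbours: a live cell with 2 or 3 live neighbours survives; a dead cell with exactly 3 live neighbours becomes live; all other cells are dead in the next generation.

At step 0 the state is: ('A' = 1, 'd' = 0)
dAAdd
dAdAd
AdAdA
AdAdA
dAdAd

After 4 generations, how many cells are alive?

k=0  dAAdd
dAdAd
AdAdA
AdAdA
dAdAd
k=1  AAdAd
dddAA
ddAdd
ddAdd
dddAA
k=2  Adddd
AAdAA
ddAdd
ddAdd
AAdAA
k=3  ddddd
AAAAA
AdAdA
AdAdA
AAAAA
k=4  ddddd
ddAdd
ddddd
ddddd
ddAdd

2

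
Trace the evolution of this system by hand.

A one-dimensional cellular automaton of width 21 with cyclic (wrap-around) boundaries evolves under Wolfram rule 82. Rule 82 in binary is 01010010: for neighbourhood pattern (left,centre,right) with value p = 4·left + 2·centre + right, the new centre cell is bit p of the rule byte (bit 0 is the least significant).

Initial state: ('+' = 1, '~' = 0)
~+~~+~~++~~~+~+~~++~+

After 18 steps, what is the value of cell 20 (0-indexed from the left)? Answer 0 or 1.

0

step 0: ~+~~+~~++~~~+~+~~++~+
step 1: ~~++~++~++~+~~~++~+~~
step 2: ~+~+~~+~~+~~+~+~+~~+~
step 3: +~~~++~++~++~~~~~++~+
step 4: ++~+~+~~+~~++~~~+~+~~
step 5: ~+~~~~++~++~++~+~~~++
step 6: ~~+~~+~+~~+~~+~~+~+~+
step 7: ++~++~~~++~++~++~~~~~
step 8: ~+~~++~+~+~~+~~++~~~+
step 9: ~~++~+~~~~++~++~++~+~
step 10: ~+~+~~+~~+~+~~+~~+~~+
step 11: ~~~~++~++~~~++~++~++~
step 12: ~~~+~+~~++~+~+~~+~~++
step 13: +~+~~~++~+~~~~++~++~+
step 14: +~~+~+~+~~+~~+~+~~+~~
step 15: ~++~~~~~++~++~~~++~++
step 16: ~~++~~~+~+~~++~+~+~~+
step 17: ++~++~+~~~++~+~~~~++~
step 18: ~+~~+~~+~+~+~~+~~+~+~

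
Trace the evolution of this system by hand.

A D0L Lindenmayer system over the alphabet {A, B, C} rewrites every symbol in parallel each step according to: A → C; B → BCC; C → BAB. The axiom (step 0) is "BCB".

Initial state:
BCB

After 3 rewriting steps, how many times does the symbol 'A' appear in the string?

9

gen 0: BCB
gen 1: BCCBABBCC
gen 2: BCCBABBABBCCCBCCBCCBABBAB
gen 3: BCCBABBABBCCCBCCBCCCBCCBCCBABBABBABBCCBABBABBCCBABBABBCCCBCCBCCCBCC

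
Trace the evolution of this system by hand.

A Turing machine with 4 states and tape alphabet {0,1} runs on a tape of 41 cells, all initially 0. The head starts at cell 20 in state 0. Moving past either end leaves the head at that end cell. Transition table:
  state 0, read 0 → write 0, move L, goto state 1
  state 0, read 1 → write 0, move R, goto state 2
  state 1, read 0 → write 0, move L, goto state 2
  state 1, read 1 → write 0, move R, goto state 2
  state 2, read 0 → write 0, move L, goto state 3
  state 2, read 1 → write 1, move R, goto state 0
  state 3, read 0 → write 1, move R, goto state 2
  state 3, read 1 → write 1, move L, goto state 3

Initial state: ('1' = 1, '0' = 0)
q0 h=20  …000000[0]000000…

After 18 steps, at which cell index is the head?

t=0: q0 h=20  …000000[0]000000…
t=1: q1 h=19  …000000[0]000000…
t=2: q2 h=18  …000000[0]000000…
t=3: q3 h=17  …000000[0]000000…
t=4: q2 h=18  …000001[0]000000…
t=5: q3 h=17  …000000[1]000000…
t=6: q3 h=16  …000000[0]100000…
t=7: q2 h=17  …000001[1]000000…
t=8: q0 h=18  …000011[0]000000…
t=9: q1 h=17  …000001[1]000000…
t=10: q2 h=18  …000010[0]000000…
t=11: q3 h=17  …000001[0]000000…
t=12: q2 h=18  …000011[0]000000…
t=13: q3 h=17  …000001[1]000000…
t=14: q3 h=16  …000000[1]100000…
t=15: q3 h=15  …000000[0]110000…
t=16: q2 h=16  …000001[1]100000…
t=17: q0 h=17  …000011[1]000000…
t=18: q2 h=18  …000110[0]000000…

18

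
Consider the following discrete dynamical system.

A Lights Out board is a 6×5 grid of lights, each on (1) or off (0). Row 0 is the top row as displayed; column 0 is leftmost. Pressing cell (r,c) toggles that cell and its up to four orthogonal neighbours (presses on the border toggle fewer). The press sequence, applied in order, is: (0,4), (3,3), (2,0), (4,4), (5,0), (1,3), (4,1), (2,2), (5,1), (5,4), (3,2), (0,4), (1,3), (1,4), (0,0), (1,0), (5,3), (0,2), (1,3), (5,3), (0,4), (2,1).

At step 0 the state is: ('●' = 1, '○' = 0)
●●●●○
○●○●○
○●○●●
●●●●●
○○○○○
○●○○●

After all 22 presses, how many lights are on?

14

k=0  ●●●●○
○●○●○
○●○●●
●●●●●
○○○○○
○●○○●
k=1  ●●●○●
○●○●●
○●○●●
●●●●●
○○○○○
○●○○●
k=2  ●●●○●
○●○●●
○●○○●
●●○○○
○○○●○
○●○○●
k=3  ●●●○●
●●○●●
●○○○●
○●○○○
○○○●○
○●○○●
k=4  ●●●○●
●●○●●
●○○○●
○●○○●
○○○○●
○●○○○
k=5  ●●●○●
●●○●●
●○○○●
○●○○●
●○○○●
●○○○○
k=6  ●●●●●
●●●○○
●○○●●
○●○○●
●○○○●
●○○○○
k=7  ●●●●●
●●●○○
●○○●●
○○○○●
○●●○●
●●○○○
k=8  ●●●●●
●●○○○
●●●○●
○○●○●
○●●○●
●●○○○
k=9  ●●●●●
●●○○○
●●●○●
○○●○●
○○●○●
○○●○○
k=10  ●●●●●
●●○○○
●●●○●
○○●○●
○○●○○
○○●●●
k=11  ●●●●●
●●○○○
●●○○●
○●○●●
○○○○○
○○●●●
k=12  ●●●○○
●●○○●
●●○○●
○●○●●
○○○○○
○○●●●
k=13  ●●●●○
●●●●○
●●○●●
○●○●●
○○○○○
○○●●●
k=14  ●●●●●
●●●○●
●●○●○
○●○●●
○○○○○
○○●●●
k=15  ○○●●●
○●●○●
●●○●○
○●○●●
○○○○○
○○●●●
k=16  ●○●●●
●○●○●
○●○●○
○●○●●
○○○○○
○○●●●
k=17  ●○●●●
●○●○●
○●○●○
○●○●●
○○○●○
○○○○○
k=18  ●●○○●
●○○○●
○●○●○
○●○●●
○○○●○
○○○○○
k=19  ●●○●●
●○●●○
○●○○○
○●○●●
○○○●○
○○○○○
k=20  ●●○●●
●○●●○
○●○○○
○●○●●
○○○○○
○○●●●
k=21  ●●○○○
●○●●●
○●○○○
○●○●●
○○○○○
○○●●●
k=22  ●●○○○
●●●●●
●○●○○
○○○●●
○○○○○
○○●●●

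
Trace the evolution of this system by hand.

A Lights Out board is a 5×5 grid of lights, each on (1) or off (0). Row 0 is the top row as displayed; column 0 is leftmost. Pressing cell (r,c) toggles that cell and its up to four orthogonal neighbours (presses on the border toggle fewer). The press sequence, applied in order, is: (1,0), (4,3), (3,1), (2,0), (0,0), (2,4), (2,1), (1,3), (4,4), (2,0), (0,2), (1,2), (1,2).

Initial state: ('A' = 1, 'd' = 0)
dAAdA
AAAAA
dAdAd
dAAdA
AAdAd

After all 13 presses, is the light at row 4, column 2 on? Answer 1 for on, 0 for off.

0) dAAdA
AAAAA
dAdAd
dAAdA
AAdAd
1) AAAdA
ddAAA
AAdAd
dAAdA
AAdAd
2) AAAdA
ddAAA
AAdAd
dAAAA
AAAdA
3) AAAdA
ddAAA
AddAd
AddAA
AdAdA
4) AAAdA
AdAAA
dAdAd
dddAA
AdAdA
5) ddAdA
ddAAA
dAdAd
dddAA
AdAdA
6) ddAdA
ddAAd
dAddA
dddAd
AdAdA
7) ddAdA
dAAAd
AdAdA
dAdAd
AdAdA
8) ddAAA
dAddA
AdAAA
dAdAd
AdAdA
9) ddAAA
dAddA
AdAAA
dAdAA
AdAAd
10) ddAAA
AAddA
dAAAA
AAdAA
AdAAd
11) dAddA
AAAdA
dAAAA
AAdAA
AdAAd
12) dAAdA
AddAA
dAdAA
AAdAA
AdAAd
13) dAddA
AAAdA
dAAAA
AAdAA
AdAAd

1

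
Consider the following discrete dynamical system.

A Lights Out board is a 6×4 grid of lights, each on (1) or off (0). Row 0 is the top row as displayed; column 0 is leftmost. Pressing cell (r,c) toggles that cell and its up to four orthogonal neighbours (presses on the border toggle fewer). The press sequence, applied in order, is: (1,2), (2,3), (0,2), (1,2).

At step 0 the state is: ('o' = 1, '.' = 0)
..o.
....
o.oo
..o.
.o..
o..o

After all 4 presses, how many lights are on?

0) ..o.
....
o.oo
..o.
.o..
o..o
1) ....
.ooo
o..o
..o.
.o..
o..o
2) ....
.oo.
o.o.
..oo
.o..
o..o
3) .ooo
.o..
o.o.
..oo
.o..
o..o
4) .o.o
..oo
o...
..oo
.o..
o..o

10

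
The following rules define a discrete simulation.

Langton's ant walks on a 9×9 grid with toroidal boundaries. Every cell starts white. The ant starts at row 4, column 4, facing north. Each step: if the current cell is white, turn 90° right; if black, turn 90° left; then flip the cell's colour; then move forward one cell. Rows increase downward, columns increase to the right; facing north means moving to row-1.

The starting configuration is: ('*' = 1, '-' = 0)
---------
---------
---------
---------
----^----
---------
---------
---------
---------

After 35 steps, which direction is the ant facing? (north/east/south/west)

east

step 0: ---------
---------
---------
---------
----^----
---------
---------
---------
---------
step 1: ---------
---------
---------
---------
----*>---
---------
---------
---------
---------
step 2: ---------
---------
---------
---------
----**---
-----v---
---------
---------
---------
step 3: ---------
---------
---------
---------
----**---
----<*---
---------
---------
---------
step 4: ---------
---------
---------
---------
----^*---
----**---
---------
---------
---------
step 5: ---------
---------
---------
---------
---<-*---
----**---
---------
---------
---------
step 6: ---------
---------
---------
---^-----
---*-*---
----**---
---------
---------
---------
step 7: ---------
---------
---------
---*>----
---*-*---
----**---
---------
---------
---------
step 8: ---------
---------
---------
---**----
---*v*---
----**---
---------
---------
---------
step 9: ---------
---------
---------
---**----
---<**---
----**---
---------
---------
---------
step 10: ---------
---------
---------
---**----
----**---
---v**---
---------
---------
---------
step 11: ---------
---------
---------
---**----
----**---
--<***---
---------
---------
---------
step 12: ---------
---------
---------
---**----
--^-**---
--****---
---------
---------
---------
step 13: ---------
---------
---------
---**----
--*>**---
--****---
---------
---------
---------
step 14: ---------
---------
---------
---**----
--****---
--*v**---
---------
---------
---------
step 15: ---------
---------
---------
---**----
--****---
--*->*---
---------
---------
---------
step 16: ---------
---------
---------
---**----
--**^*---
--*--*---
---------
---------
---------
step 17: ---------
---------
---------
---**----
--*<-*---
--*--*---
---------
---------
---------
step 18: ---------
---------
---------
---**----
--*--*---
--*v-*---
---------
---------
---------
step 19: ---------
---------
---------
---**----
--*--*---
--<*-*---
---------
---------
---------
step 20: ---------
---------
---------
---**----
--*--*---
---*-*---
--v------
---------
---------
step 21: ---------
---------
---------
---**----
--*--*---
---*-*---
-<*------
---------
---------
step 22: ---------
---------
---------
---**----
--*--*---
-^-*-*---
-**------
---------
---------
step 23: ---------
---------
---------
---**----
--*--*---
-*>*-*---
-**------
---------
---------
step 24: ---------
---------
---------
---**----
--*--*---
-***-*---
-*v------
---------
---------
step 25: ---------
---------
---------
---**----
--*--*---
-***-*---
-*->-----
---------
---------
step 26: ---------
---------
---------
---**----
--*--*---
-***-*---
-*-*-----
---v-----
---------
step 27: ---------
---------
---------
---**----
--*--*---
-***-*---
-*-*-----
--<*-----
---------
step 28: ---------
---------
---------
---**----
--*--*---
-***-*---
-*^*-----
--**-----
---------
step 29: ---------
---------
---------
---**----
--*--*---
-***-*---
-**>-----
--**-----
---------
step 30: ---------
---------
---------
---**----
--*--*---
-**^-*---
-**------
--**-----
---------
step 31: ---------
---------
---------
---**----
--*--*---
-*<--*---
-**------
--**-----
---------
step 32: ---------
---------
---------
---**----
--*--*---
-*---*---
-*v------
--**-----
---------
step 33: ---------
---------
---------
---**----
--*--*---
-*---*---
-*->-----
--**-----
---------
step 34: ---------
---------
---------
---**----
--*--*---
-*---*---
-*-*-----
--*v-----
---------
step 35: ---------
---------
---------
---**----
--*--*---
-*---*---
-*-*-----
--*->----
---------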